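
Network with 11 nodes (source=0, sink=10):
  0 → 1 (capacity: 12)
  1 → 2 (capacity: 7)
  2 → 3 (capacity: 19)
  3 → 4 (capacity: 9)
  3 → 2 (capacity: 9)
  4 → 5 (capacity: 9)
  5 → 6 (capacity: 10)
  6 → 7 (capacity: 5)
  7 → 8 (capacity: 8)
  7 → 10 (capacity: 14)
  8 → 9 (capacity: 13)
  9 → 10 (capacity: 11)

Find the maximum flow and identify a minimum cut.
Max flow = 5, Min cut edges: (6,7)

Maximum flow: 5
Minimum cut: (6,7)
Partition: S = [0, 1, 2, 3, 4, 5, 6], T = [7, 8, 9, 10]

Max-flow min-cut theorem verified: both equal 5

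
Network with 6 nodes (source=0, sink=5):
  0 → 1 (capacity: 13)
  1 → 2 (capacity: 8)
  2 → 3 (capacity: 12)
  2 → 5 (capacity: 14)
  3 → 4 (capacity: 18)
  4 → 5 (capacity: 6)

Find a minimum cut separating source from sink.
Min cut value = 8, edges: (1,2)

Min cut value: 8
Partition: S = [0, 1], T = [2, 3, 4, 5]
Cut edges: (1,2)

By max-flow min-cut theorem, max flow = min cut = 8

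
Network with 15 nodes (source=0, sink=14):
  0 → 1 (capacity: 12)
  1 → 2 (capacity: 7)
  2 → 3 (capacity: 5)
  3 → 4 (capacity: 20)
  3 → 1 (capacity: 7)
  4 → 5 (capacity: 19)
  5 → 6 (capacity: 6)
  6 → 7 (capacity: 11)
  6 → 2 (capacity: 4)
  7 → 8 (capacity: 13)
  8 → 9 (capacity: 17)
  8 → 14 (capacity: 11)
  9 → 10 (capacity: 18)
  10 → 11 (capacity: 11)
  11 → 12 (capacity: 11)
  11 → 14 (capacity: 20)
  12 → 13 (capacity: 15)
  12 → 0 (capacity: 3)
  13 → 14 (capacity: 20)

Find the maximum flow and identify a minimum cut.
Max flow = 5, Min cut edges: (2,3)

Maximum flow: 5
Minimum cut: (2,3)
Partition: S = [0, 1, 2], T = [3, 4, 5, 6, 7, 8, 9, 10, 11, 12, 13, 14]

Max-flow min-cut theorem verified: both equal 5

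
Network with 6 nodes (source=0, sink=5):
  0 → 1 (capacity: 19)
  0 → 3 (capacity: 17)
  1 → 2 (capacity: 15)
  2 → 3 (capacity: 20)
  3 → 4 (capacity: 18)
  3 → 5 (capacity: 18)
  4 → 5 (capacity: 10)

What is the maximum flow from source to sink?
Maximum flow = 28

Max flow: 28

Flow assignment:
  0 → 1: 15/19
  0 → 3: 13/17
  1 → 2: 15/15
  2 → 3: 15/20
  3 → 4: 10/18
  3 → 5: 18/18
  4 → 5: 10/10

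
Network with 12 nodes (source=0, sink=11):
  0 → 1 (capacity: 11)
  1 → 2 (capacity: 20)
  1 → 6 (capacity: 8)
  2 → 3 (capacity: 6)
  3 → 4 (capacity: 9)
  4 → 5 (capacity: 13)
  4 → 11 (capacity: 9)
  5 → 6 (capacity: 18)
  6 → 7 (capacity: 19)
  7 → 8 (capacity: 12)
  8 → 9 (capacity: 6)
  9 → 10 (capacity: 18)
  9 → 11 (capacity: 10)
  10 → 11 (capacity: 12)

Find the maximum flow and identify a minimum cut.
Max flow = 11, Min cut edges: (0,1)

Maximum flow: 11
Minimum cut: (0,1)
Partition: S = [0], T = [1, 2, 3, 4, 5, 6, 7, 8, 9, 10, 11]

Max-flow min-cut theorem verified: both equal 11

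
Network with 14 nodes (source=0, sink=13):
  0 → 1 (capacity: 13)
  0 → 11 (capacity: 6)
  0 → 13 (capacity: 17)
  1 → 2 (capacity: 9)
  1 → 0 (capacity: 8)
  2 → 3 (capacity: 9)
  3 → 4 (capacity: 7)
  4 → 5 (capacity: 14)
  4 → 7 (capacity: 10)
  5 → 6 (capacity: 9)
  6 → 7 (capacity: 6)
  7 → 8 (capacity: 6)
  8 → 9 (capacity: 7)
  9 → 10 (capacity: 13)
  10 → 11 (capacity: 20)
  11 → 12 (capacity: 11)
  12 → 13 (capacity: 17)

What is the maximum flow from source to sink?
Maximum flow = 28

Max flow: 28

Flow assignment:
  0 → 1: 6/13
  0 → 11: 5/6
  0 → 13: 17/17
  1 → 2: 6/9
  2 → 3: 6/9
  3 → 4: 6/7
  4 → 7: 6/10
  7 → 8: 6/6
  8 → 9: 6/7
  9 → 10: 6/13
  10 → 11: 6/20
  11 → 12: 11/11
  12 → 13: 11/17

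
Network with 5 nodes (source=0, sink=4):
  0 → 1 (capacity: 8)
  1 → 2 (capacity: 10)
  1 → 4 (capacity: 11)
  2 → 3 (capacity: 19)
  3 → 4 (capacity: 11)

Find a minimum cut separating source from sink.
Min cut value = 8, edges: (0,1)

Min cut value: 8
Partition: S = [0], T = [1, 2, 3, 4]
Cut edges: (0,1)

By max-flow min-cut theorem, max flow = min cut = 8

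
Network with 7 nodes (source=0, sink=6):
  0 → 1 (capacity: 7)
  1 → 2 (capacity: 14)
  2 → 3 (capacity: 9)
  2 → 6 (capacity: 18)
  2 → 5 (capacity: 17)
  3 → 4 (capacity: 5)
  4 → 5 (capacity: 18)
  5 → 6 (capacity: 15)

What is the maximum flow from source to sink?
Maximum flow = 7

Max flow: 7

Flow assignment:
  0 → 1: 7/7
  1 → 2: 7/14
  2 → 6: 7/18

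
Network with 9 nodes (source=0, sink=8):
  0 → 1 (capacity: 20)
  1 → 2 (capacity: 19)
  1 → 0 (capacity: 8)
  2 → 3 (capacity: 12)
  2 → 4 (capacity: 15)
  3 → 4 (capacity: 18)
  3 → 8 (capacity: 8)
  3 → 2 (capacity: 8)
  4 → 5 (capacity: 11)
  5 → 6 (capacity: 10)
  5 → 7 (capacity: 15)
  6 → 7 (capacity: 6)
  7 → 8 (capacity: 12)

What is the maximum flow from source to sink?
Maximum flow = 19

Max flow: 19

Flow assignment:
  0 → 1: 19/20
  1 → 2: 19/19
  2 → 3: 12/12
  2 → 4: 7/15
  3 → 4: 4/18
  3 → 8: 8/8
  4 → 5: 11/11
  5 → 7: 11/15
  7 → 8: 11/12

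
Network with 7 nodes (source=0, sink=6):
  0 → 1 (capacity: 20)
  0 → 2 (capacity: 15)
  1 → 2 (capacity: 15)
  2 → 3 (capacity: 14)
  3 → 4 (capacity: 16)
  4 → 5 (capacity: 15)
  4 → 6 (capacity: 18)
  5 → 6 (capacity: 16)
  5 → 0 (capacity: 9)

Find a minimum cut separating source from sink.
Min cut value = 14, edges: (2,3)

Min cut value: 14
Partition: S = [0, 1, 2], T = [3, 4, 5, 6]
Cut edges: (2,3)

By max-flow min-cut theorem, max flow = min cut = 14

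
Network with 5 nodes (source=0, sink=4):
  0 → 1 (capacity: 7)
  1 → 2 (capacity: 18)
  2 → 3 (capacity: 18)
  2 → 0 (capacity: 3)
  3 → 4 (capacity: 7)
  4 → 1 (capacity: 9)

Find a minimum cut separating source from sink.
Min cut value = 7, edges: (3,4)

Min cut value: 7
Partition: S = [0, 1, 2, 3], T = [4]
Cut edges: (3,4)

By max-flow min-cut theorem, max flow = min cut = 7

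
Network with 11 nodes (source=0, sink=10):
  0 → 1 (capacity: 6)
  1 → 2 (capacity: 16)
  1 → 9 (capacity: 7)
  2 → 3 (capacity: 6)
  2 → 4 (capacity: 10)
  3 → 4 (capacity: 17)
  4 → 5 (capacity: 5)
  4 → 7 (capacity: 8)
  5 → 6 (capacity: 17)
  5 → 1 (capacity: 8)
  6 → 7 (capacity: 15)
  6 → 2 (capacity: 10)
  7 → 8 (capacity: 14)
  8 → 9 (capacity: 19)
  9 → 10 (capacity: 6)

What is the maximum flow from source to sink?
Maximum flow = 6

Max flow: 6

Flow assignment:
  0 → 1: 6/6
  1 → 9: 6/7
  9 → 10: 6/6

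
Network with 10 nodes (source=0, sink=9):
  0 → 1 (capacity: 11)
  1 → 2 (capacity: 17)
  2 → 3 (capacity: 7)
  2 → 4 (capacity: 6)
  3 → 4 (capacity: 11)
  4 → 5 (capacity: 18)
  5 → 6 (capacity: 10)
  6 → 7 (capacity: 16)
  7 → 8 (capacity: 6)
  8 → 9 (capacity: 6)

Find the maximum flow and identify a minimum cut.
Max flow = 6, Min cut edges: (8,9)

Maximum flow: 6
Minimum cut: (8,9)
Partition: S = [0, 1, 2, 3, 4, 5, 6, 7, 8], T = [9]

Max-flow min-cut theorem verified: both equal 6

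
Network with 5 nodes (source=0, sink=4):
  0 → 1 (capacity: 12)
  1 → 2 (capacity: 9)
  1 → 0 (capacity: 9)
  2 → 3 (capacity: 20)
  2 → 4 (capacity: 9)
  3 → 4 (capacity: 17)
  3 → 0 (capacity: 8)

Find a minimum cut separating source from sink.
Min cut value = 9, edges: (1,2)

Min cut value: 9
Partition: S = [0, 1], T = [2, 3, 4]
Cut edges: (1,2)

By max-flow min-cut theorem, max flow = min cut = 9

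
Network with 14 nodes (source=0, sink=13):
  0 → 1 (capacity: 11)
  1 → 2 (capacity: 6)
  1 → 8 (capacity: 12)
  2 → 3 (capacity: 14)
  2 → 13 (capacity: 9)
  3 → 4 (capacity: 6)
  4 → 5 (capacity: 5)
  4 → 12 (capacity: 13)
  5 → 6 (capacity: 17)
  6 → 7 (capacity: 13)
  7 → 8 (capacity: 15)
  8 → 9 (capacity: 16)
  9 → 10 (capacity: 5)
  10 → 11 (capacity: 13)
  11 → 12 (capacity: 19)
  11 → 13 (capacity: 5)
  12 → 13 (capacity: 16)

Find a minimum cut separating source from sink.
Min cut value = 11, edges: (1,2), (9,10)

Min cut value: 11
Partition: S = [0, 1, 5, 6, 7, 8, 9], T = [2, 3, 4, 10, 11, 12, 13]
Cut edges: (1,2), (9,10)

By max-flow min-cut theorem, max flow = min cut = 11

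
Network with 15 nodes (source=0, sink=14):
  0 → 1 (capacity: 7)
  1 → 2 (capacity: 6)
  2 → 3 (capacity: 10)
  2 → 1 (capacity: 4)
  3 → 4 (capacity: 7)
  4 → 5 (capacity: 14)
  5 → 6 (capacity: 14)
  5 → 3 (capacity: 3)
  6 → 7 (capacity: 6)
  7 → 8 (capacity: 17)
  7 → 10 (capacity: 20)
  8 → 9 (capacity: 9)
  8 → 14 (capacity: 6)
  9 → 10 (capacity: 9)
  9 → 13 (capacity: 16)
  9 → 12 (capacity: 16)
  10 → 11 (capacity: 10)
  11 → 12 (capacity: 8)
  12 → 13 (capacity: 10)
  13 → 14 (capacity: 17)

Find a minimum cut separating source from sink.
Min cut value = 6, edges: (6,7)

Min cut value: 6
Partition: S = [0, 1, 2, 3, 4, 5, 6], T = [7, 8, 9, 10, 11, 12, 13, 14]
Cut edges: (6,7)

By max-flow min-cut theorem, max flow = min cut = 6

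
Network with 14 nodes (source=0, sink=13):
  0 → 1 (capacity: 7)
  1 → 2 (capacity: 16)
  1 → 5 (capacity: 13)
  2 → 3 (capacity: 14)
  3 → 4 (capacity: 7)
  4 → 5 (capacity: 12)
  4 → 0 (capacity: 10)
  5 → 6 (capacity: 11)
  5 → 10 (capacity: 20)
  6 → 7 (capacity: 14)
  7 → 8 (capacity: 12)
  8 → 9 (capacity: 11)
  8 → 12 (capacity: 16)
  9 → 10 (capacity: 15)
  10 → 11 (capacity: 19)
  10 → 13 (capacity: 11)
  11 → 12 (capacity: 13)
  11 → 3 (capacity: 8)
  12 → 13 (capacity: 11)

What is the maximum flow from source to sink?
Maximum flow = 7

Max flow: 7

Flow assignment:
  0 → 1: 7/7
  1 → 5: 7/13
  5 → 10: 7/20
  10 → 13: 7/11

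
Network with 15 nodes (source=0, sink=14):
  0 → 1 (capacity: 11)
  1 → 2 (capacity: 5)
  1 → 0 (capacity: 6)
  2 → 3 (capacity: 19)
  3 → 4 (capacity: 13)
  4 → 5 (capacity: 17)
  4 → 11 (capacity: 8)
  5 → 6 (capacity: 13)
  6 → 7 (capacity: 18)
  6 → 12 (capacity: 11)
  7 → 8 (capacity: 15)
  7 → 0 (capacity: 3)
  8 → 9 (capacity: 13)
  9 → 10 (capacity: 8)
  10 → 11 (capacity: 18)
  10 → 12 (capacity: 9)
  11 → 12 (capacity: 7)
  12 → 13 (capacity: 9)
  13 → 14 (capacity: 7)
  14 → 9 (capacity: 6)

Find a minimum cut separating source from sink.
Min cut value = 5, edges: (1,2)

Min cut value: 5
Partition: S = [0, 1], T = [2, 3, 4, 5, 6, 7, 8, 9, 10, 11, 12, 13, 14]
Cut edges: (1,2)

By max-flow min-cut theorem, max flow = min cut = 5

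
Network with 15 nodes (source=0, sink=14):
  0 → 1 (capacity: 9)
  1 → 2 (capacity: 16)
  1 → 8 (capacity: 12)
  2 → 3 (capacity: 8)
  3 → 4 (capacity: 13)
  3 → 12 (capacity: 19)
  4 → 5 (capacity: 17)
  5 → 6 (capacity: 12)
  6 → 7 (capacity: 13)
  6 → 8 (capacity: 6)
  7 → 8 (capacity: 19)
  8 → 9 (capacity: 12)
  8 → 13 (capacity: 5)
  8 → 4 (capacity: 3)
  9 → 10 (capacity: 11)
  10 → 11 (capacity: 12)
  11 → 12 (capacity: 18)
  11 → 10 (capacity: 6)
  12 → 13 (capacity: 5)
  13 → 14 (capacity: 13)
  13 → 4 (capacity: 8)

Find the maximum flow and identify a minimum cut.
Max flow = 9, Min cut edges: (0,1)

Maximum flow: 9
Minimum cut: (0,1)
Partition: S = [0], T = [1, 2, 3, 4, 5, 6, 7, 8, 9, 10, 11, 12, 13, 14]

Max-flow min-cut theorem verified: both equal 9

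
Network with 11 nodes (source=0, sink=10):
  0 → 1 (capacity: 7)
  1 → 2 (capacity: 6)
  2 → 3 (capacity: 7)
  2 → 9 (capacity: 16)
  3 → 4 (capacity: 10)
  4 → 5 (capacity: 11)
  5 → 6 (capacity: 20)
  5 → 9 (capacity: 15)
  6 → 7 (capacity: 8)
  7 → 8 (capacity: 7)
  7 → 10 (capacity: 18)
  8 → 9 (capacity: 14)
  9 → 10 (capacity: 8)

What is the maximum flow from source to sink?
Maximum flow = 6

Max flow: 6

Flow assignment:
  0 → 1: 6/7
  1 → 2: 6/6
  2 → 9: 6/16
  9 → 10: 6/8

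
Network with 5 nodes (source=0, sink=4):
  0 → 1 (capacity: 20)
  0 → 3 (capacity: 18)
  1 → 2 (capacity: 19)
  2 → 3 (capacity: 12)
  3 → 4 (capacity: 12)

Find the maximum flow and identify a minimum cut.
Max flow = 12, Min cut edges: (3,4)

Maximum flow: 12
Minimum cut: (3,4)
Partition: S = [0, 1, 2, 3], T = [4]

Max-flow min-cut theorem verified: both equal 12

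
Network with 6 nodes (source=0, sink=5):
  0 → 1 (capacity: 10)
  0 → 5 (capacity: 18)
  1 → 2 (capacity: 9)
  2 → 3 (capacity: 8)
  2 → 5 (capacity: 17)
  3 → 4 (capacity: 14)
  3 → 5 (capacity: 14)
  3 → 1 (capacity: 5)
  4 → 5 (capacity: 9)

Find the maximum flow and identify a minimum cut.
Max flow = 27, Min cut edges: (0,5), (1,2)

Maximum flow: 27
Minimum cut: (0,5), (1,2)
Partition: S = [0, 1], T = [2, 3, 4, 5]

Max-flow min-cut theorem verified: both equal 27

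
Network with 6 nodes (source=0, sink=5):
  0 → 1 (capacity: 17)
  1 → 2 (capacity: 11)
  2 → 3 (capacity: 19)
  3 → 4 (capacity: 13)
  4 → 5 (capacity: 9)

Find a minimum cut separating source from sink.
Min cut value = 9, edges: (4,5)

Min cut value: 9
Partition: S = [0, 1, 2, 3, 4], T = [5]
Cut edges: (4,5)

By max-flow min-cut theorem, max flow = min cut = 9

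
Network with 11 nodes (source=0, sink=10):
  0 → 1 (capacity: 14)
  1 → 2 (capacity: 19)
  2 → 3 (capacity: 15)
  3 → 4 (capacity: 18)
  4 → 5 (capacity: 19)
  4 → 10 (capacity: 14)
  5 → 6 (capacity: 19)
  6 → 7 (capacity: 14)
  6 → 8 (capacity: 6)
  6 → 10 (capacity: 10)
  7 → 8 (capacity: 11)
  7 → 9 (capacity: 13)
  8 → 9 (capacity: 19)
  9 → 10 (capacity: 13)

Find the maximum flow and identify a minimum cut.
Max flow = 14, Min cut edges: (0,1)

Maximum flow: 14
Minimum cut: (0,1)
Partition: S = [0], T = [1, 2, 3, 4, 5, 6, 7, 8, 9, 10]

Max-flow min-cut theorem verified: both equal 14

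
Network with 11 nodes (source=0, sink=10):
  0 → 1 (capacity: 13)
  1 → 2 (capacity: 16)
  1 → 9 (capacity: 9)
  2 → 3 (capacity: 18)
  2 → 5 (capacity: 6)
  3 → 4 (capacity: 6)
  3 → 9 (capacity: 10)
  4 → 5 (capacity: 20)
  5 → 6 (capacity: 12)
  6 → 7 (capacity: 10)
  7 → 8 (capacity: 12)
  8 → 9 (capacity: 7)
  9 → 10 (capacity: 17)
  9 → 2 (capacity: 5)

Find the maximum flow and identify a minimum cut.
Max flow = 13, Min cut edges: (0,1)

Maximum flow: 13
Minimum cut: (0,1)
Partition: S = [0], T = [1, 2, 3, 4, 5, 6, 7, 8, 9, 10]

Max-flow min-cut theorem verified: both equal 13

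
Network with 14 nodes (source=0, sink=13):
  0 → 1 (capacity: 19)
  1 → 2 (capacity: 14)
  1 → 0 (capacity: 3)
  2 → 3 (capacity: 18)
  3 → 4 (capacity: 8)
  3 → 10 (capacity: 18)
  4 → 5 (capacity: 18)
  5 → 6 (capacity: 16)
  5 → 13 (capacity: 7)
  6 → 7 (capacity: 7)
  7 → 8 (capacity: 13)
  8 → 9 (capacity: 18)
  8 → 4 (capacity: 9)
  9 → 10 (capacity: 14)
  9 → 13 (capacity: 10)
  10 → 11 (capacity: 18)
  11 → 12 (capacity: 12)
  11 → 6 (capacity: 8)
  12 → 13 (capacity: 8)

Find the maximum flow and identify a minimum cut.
Max flow = 14, Min cut edges: (1,2)

Maximum flow: 14
Minimum cut: (1,2)
Partition: S = [0, 1], T = [2, 3, 4, 5, 6, 7, 8, 9, 10, 11, 12, 13]

Max-flow min-cut theorem verified: both equal 14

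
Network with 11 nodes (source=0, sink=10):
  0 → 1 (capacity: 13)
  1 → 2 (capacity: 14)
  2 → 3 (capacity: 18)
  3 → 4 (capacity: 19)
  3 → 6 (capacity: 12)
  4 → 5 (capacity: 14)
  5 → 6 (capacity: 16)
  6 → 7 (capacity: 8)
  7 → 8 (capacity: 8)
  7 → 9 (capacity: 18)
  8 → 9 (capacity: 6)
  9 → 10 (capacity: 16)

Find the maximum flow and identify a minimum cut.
Max flow = 8, Min cut edges: (6,7)

Maximum flow: 8
Minimum cut: (6,7)
Partition: S = [0, 1, 2, 3, 4, 5, 6], T = [7, 8, 9, 10]

Max-flow min-cut theorem verified: both equal 8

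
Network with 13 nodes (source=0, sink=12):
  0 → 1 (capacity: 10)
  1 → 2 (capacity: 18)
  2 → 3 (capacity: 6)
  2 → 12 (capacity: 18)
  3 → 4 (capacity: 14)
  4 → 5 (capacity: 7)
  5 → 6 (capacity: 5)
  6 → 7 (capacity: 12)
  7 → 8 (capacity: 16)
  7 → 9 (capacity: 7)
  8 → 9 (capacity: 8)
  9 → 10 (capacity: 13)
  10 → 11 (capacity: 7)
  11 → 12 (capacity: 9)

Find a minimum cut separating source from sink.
Min cut value = 10, edges: (0,1)

Min cut value: 10
Partition: S = [0], T = [1, 2, 3, 4, 5, 6, 7, 8, 9, 10, 11, 12]
Cut edges: (0,1)

By max-flow min-cut theorem, max flow = min cut = 10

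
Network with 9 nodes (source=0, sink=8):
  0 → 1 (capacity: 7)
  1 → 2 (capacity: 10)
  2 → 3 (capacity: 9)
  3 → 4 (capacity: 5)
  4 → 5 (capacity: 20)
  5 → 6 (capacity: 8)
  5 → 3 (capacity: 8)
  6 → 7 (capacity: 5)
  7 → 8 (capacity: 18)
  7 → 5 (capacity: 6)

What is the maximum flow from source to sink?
Maximum flow = 5

Max flow: 5

Flow assignment:
  0 → 1: 5/7
  1 → 2: 5/10
  2 → 3: 5/9
  3 → 4: 5/5
  4 → 5: 5/20
  5 → 6: 5/8
  6 → 7: 5/5
  7 → 8: 5/18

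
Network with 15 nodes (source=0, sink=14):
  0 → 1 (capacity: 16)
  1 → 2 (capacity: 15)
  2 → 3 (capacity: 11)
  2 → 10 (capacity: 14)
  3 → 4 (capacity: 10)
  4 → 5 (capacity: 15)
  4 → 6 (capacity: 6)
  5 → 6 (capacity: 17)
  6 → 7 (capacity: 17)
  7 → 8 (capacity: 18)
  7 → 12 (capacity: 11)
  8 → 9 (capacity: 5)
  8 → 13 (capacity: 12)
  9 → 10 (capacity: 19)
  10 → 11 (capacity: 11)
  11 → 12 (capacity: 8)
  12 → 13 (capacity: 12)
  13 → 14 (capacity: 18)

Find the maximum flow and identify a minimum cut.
Max flow = 15, Min cut edges: (1,2)

Maximum flow: 15
Minimum cut: (1,2)
Partition: S = [0, 1], T = [2, 3, 4, 5, 6, 7, 8, 9, 10, 11, 12, 13, 14]

Max-flow min-cut theorem verified: both equal 15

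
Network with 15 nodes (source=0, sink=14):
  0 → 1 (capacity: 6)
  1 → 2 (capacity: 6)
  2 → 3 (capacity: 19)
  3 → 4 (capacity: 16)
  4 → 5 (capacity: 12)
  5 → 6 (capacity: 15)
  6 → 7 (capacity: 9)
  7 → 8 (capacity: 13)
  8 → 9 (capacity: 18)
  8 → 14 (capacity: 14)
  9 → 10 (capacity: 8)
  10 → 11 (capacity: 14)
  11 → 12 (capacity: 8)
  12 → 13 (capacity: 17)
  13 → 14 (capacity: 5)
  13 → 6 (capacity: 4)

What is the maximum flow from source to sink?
Maximum flow = 6

Max flow: 6

Flow assignment:
  0 → 1: 6/6
  1 → 2: 6/6
  2 → 3: 6/19
  3 → 4: 6/16
  4 → 5: 6/12
  5 → 6: 6/15
  6 → 7: 6/9
  7 → 8: 6/13
  8 → 14: 6/14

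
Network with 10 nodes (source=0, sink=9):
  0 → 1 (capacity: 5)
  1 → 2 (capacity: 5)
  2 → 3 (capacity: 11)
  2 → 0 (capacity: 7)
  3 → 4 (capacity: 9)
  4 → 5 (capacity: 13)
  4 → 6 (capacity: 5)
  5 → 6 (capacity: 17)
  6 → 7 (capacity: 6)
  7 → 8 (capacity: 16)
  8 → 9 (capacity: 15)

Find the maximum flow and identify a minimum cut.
Max flow = 5, Min cut edges: (1,2)

Maximum flow: 5
Minimum cut: (1,2)
Partition: S = [0, 1], T = [2, 3, 4, 5, 6, 7, 8, 9]

Max-flow min-cut theorem verified: both equal 5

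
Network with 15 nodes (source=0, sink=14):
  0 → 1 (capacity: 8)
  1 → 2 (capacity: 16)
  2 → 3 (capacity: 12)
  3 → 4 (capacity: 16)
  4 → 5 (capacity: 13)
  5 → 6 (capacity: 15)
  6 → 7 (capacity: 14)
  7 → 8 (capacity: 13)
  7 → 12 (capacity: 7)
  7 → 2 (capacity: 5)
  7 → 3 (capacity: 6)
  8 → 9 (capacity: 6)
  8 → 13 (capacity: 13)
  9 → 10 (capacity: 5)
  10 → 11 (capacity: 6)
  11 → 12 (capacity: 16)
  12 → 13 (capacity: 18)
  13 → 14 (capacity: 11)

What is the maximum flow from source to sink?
Maximum flow = 8

Max flow: 8

Flow assignment:
  0 → 1: 8/8
  1 → 2: 8/16
  2 → 3: 8/12
  3 → 4: 8/16
  4 → 5: 8/13
  5 → 6: 8/15
  6 → 7: 8/14
  7 → 8: 8/13
  8 → 13: 8/13
  13 → 14: 8/11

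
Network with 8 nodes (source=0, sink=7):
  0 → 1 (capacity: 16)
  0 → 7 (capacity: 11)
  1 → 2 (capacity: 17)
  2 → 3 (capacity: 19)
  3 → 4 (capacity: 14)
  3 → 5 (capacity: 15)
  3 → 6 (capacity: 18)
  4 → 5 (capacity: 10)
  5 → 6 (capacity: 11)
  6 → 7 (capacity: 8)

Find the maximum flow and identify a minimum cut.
Max flow = 19, Min cut edges: (0,7), (6,7)

Maximum flow: 19
Minimum cut: (0,7), (6,7)
Partition: S = [0, 1, 2, 3, 4, 5, 6], T = [7]

Max-flow min-cut theorem verified: both equal 19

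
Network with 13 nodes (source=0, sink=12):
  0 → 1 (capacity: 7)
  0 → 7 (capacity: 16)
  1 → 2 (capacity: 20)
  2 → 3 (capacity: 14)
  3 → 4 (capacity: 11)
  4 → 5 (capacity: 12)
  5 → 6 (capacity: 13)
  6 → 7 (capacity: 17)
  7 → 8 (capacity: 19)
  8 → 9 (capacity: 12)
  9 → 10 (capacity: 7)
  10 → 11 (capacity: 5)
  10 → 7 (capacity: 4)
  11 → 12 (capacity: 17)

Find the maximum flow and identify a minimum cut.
Max flow = 5, Min cut edges: (10,11)

Maximum flow: 5
Minimum cut: (10,11)
Partition: S = [0, 1, 2, 3, 4, 5, 6, 7, 8, 9, 10], T = [11, 12]

Max-flow min-cut theorem verified: both equal 5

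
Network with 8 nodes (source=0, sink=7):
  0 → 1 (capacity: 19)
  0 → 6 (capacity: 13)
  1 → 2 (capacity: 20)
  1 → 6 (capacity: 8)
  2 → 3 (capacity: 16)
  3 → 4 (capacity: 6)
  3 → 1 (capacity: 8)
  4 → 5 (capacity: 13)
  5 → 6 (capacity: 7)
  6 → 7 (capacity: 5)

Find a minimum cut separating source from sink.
Min cut value = 5, edges: (6,7)

Min cut value: 5
Partition: S = [0, 1, 2, 3, 4, 5, 6], T = [7]
Cut edges: (6,7)

By max-flow min-cut theorem, max flow = min cut = 5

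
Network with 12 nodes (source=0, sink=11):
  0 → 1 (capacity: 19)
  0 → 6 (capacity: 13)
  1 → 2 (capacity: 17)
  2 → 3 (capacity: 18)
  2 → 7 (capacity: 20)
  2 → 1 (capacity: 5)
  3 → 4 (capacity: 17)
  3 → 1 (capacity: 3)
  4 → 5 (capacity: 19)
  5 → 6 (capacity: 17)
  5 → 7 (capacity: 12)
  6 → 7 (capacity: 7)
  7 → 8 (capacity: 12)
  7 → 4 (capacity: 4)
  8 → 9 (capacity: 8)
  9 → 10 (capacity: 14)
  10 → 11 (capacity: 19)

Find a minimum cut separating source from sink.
Min cut value = 8, edges: (8,9)

Min cut value: 8
Partition: S = [0, 1, 2, 3, 4, 5, 6, 7, 8], T = [9, 10, 11]
Cut edges: (8,9)

By max-flow min-cut theorem, max flow = min cut = 8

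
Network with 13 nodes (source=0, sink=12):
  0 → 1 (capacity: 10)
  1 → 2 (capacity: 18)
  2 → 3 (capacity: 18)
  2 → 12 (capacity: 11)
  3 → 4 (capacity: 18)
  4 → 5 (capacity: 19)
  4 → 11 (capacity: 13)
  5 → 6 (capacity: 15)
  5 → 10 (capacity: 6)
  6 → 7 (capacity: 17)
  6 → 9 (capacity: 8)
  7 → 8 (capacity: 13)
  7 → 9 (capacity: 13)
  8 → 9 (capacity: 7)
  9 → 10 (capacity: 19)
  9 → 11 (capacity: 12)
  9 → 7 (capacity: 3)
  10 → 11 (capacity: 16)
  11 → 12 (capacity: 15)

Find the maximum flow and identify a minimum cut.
Max flow = 10, Min cut edges: (0,1)

Maximum flow: 10
Minimum cut: (0,1)
Partition: S = [0], T = [1, 2, 3, 4, 5, 6, 7, 8, 9, 10, 11, 12]

Max-flow min-cut theorem verified: both equal 10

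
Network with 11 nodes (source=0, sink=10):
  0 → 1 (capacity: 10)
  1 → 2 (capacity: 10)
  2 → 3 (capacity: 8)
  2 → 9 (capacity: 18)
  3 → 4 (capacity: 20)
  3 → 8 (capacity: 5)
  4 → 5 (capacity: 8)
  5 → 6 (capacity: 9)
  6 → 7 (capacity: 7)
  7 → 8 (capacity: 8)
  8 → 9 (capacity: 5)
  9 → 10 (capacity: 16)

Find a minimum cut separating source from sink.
Min cut value = 10, edges: (1,2)

Min cut value: 10
Partition: S = [0, 1], T = [2, 3, 4, 5, 6, 7, 8, 9, 10]
Cut edges: (1,2)

By max-flow min-cut theorem, max flow = min cut = 10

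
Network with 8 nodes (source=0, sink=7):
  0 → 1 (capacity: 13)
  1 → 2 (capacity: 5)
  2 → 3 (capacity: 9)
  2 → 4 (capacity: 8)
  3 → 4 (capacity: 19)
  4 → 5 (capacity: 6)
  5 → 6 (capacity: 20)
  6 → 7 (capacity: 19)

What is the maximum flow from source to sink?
Maximum flow = 5

Max flow: 5

Flow assignment:
  0 → 1: 5/13
  1 → 2: 5/5
  2 → 4: 5/8
  4 → 5: 5/6
  5 → 6: 5/20
  6 → 7: 5/19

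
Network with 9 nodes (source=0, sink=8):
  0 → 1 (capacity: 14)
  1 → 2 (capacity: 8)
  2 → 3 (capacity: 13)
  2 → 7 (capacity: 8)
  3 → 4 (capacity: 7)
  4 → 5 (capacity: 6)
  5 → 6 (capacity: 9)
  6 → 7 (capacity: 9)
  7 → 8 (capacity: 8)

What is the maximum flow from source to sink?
Maximum flow = 8

Max flow: 8

Flow assignment:
  0 → 1: 8/14
  1 → 2: 8/8
  2 → 7: 8/8
  7 → 8: 8/8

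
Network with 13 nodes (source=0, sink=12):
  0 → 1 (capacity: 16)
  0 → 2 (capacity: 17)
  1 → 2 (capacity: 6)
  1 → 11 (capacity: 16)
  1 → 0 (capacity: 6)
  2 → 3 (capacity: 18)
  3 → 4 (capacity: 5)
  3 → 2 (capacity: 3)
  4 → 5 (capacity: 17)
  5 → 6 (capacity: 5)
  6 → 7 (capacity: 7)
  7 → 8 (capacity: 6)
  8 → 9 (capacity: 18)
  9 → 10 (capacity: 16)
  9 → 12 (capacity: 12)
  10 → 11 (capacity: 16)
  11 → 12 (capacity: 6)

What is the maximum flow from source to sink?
Maximum flow = 11

Max flow: 11

Flow assignment:
  0 → 1: 6/16
  0 → 2: 5/17
  1 → 11: 6/16
  2 → 3: 5/18
  3 → 4: 5/5
  4 → 5: 5/17
  5 → 6: 5/5
  6 → 7: 5/7
  7 → 8: 5/6
  8 → 9: 5/18
  9 → 12: 5/12
  11 → 12: 6/6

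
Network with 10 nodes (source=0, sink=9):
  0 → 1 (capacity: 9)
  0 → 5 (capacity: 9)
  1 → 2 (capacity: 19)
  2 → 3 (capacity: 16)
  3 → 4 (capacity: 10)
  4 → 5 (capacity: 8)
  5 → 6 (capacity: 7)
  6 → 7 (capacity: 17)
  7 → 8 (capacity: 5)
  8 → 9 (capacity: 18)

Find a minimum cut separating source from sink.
Min cut value = 5, edges: (7,8)

Min cut value: 5
Partition: S = [0, 1, 2, 3, 4, 5, 6, 7], T = [8, 9]
Cut edges: (7,8)

By max-flow min-cut theorem, max flow = min cut = 5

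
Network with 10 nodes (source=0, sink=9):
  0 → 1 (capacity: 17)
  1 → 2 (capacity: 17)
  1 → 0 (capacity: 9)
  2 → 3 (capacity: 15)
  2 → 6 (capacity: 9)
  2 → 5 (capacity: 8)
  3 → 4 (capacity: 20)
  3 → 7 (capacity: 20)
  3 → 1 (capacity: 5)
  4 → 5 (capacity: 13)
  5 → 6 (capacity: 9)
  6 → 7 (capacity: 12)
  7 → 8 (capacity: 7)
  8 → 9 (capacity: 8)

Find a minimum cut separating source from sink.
Min cut value = 7, edges: (7,8)

Min cut value: 7
Partition: S = [0, 1, 2, 3, 4, 5, 6, 7], T = [8, 9]
Cut edges: (7,8)

By max-flow min-cut theorem, max flow = min cut = 7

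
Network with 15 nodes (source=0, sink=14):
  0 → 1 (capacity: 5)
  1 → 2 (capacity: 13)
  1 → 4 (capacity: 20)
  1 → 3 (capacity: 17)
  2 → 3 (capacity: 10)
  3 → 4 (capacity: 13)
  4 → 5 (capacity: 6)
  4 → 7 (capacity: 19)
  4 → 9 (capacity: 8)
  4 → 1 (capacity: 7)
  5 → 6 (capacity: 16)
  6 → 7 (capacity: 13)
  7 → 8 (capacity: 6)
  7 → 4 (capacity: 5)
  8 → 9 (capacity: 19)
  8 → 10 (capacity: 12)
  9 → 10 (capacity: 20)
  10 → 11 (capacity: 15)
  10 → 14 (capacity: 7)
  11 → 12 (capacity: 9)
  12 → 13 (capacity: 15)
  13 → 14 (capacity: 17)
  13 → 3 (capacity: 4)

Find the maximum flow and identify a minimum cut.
Max flow = 5, Min cut edges: (0,1)

Maximum flow: 5
Minimum cut: (0,1)
Partition: S = [0], T = [1, 2, 3, 4, 5, 6, 7, 8, 9, 10, 11, 12, 13, 14]

Max-flow min-cut theorem verified: both equal 5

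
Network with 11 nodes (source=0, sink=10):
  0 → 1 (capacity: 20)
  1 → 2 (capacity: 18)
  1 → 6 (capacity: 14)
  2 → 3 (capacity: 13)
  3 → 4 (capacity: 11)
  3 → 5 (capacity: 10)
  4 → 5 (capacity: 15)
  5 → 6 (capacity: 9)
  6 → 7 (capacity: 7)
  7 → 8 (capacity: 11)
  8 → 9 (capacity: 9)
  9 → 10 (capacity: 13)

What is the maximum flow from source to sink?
Maximum flow = 7

Max flow: 7

Flow assignment:
  0 → 1: 7/20
  1 → 2: 6/18
  1 → 6: 1/14
  2 → 3: 6/13
  3 → 5: 6/10
  5 → 6: 6/9
  6 → 7: 7/7
  7 → 8: 7/11
  8 → 9: 7/9
  9 → 10: 7/13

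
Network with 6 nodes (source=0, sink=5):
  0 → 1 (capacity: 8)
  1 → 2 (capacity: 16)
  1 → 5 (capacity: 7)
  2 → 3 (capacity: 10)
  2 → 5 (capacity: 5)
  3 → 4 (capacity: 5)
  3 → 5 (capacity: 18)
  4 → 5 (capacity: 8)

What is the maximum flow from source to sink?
Maximum flow = 8

Max flow: 8

Flow assignment:
  0 → 1: 8/8
  1 → 2: 1/16
  1 → 5: 7/7
  2 → 5: 1/5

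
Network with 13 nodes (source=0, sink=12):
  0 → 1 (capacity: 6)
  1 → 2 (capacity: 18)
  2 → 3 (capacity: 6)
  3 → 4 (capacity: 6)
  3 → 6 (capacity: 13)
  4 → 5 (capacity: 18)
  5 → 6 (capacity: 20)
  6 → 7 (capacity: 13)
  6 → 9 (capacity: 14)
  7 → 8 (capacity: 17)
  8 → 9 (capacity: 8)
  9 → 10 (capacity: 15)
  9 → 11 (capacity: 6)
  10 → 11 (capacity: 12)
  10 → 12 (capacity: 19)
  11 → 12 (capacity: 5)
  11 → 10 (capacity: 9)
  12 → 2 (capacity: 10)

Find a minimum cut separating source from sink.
Min cut value = 6, edges: (2,3)

Min cut value: 6
Partition: S = [0, 1, 2], T = [3, 4, 5, 6, 7, 8, 9, 10, 11, 12]
Cut edges: (2,3)

By max-flow min-cut theorem, max flow = min cut = 6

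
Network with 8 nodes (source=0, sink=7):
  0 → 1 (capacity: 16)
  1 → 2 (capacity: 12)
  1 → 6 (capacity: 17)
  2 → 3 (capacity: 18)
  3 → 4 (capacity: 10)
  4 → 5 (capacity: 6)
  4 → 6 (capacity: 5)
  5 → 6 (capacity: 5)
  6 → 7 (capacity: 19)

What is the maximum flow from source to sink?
Maximum flow = 16

Max flow: 16

Flow assignment:
  0 → 1: 16/16
  1 → 6: 16/17
  6 → 7: 16/19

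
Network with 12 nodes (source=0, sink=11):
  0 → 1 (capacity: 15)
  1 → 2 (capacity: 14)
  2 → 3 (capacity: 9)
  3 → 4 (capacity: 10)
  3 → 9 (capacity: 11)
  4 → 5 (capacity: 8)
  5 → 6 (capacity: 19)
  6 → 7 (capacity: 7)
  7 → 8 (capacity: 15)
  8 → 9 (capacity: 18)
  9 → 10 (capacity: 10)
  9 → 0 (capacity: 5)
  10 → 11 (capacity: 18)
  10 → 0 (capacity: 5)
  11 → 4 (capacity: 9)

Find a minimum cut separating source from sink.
Min cut value = 9, edges: (2,3)

Min cut value: 9
Partition: S = [0, 1, 2], T = [3, 4, 5, 6, 7, 8, 9, 10, 11]
Cut edges: (2,3)

By max-flow min-cut theorem, max flow = min cut = 9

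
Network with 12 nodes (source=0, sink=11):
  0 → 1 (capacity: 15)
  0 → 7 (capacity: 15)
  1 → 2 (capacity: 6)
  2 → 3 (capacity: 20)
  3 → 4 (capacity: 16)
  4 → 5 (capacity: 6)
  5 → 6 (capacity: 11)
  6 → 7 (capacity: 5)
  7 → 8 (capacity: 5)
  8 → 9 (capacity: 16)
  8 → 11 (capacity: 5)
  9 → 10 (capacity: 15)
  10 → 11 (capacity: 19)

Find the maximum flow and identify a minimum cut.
Max flow = 5, Min cut edges: (7,8)

Maximum flow: 5
Minimum cut: (7,8)
Partition: S = [0, 1, 2, 3, 4, 5, 6, 7], T = [8, 9, 10, 11]

Max-flow min-cut theorem verified: both equal 5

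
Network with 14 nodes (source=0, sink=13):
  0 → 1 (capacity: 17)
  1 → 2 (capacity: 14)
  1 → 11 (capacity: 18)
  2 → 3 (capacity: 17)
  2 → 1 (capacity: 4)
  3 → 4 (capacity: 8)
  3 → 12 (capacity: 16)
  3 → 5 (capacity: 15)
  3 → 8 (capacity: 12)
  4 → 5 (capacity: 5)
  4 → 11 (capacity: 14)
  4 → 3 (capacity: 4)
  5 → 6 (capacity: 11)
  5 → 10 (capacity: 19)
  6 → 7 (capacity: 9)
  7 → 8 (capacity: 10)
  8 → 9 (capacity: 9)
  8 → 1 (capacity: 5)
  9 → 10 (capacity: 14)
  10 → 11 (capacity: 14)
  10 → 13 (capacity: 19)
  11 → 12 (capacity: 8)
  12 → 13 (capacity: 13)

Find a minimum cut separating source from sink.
Min cut value = 17, edges: (0,1)

Min cut value: 17
Partition: S = [0], T = [1, 2, 3, 4, 5, 6, 7, 8, 9, 10, 11, 12, 13]
Cut edges: (0,1)

By max-flow min-cut theorem, max flow = min cut = 17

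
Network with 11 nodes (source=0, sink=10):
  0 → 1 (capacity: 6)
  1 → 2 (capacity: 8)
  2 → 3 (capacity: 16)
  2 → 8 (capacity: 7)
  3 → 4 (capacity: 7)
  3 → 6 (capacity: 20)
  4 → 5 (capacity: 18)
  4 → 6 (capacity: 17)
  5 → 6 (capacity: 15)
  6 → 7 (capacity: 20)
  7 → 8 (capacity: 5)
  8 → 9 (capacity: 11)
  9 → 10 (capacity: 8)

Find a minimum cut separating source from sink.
Min cut value = 6, edges: (0,1)

Min cut value: 6
Partition: S = [0], T = [1, 2, 3, 4, 5, 6, 7, 8, 9, 10]
Cut edges: (0,1)

By max-flow min-cut theorem, max flow = min cut = 6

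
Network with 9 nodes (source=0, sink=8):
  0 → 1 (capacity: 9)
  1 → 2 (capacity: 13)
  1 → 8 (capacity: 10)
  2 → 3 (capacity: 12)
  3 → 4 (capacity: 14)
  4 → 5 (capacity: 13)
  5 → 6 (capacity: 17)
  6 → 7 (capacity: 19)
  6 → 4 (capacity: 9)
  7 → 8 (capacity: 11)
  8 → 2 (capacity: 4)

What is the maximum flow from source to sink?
Maximum flow = 9

Max flow: 9

Flow assignment:
  0 → 1: 9/9
  1 → 8: 9/10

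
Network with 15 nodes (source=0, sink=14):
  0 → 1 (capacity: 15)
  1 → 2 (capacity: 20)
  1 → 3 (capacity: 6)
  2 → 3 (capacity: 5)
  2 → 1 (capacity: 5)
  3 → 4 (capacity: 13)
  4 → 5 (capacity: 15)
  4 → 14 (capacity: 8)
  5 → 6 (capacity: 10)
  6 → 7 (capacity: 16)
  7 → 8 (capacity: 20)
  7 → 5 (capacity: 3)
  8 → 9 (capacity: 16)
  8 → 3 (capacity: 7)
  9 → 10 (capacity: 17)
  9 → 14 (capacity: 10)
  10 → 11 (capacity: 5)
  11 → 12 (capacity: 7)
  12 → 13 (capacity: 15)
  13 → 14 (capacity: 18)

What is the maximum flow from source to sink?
Maximum flow = 11

Max flow: 11

Flow assignment:
  0 → 1: 11/15
  1 → 2: 5/20
  1 → 3: 6/6
  2 → 3: 5/5
  3 → 4: 11/13
  4 → 5: 3/15
  4 → 14: 8/8
  5 → 6: 3/10
  6 → 7: 3/16
  7 → 8: 3/20
  8 → 9: 3/16
  9 → 14: 3/10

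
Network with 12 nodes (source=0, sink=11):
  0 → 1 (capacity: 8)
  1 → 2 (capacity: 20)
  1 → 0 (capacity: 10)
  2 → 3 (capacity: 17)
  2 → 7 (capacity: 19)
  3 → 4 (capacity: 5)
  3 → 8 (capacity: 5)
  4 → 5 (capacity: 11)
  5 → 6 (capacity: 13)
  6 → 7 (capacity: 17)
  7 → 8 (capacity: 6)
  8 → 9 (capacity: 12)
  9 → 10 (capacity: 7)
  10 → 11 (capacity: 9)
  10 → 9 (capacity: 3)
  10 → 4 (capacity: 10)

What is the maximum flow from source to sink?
Maximum flow = 7

Max flow: 7

Flow assignment:
  0 → 1: 7/8
  1 → 2: 7/20
  2 → 3: 4/17
  2 → 7: 3/19
  3 → 8: 4/5
  7 → 8: 3/6
  8 → 9: 7/12
  9 → 10: 7/7
  10 → 11: 7/9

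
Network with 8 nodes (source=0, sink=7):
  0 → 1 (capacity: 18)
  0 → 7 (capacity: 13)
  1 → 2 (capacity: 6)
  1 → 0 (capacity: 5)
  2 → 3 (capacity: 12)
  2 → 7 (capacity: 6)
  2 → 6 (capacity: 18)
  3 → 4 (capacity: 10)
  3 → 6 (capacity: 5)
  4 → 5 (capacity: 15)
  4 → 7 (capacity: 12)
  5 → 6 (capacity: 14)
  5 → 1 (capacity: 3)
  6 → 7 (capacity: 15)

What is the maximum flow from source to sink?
Maximum flow = 19

Max flow: 19

Flow assignment:
  0 → 1: 6/18
  0 → 7: 13/13
  1 → 2: 6/6
  2 → 7: 6/6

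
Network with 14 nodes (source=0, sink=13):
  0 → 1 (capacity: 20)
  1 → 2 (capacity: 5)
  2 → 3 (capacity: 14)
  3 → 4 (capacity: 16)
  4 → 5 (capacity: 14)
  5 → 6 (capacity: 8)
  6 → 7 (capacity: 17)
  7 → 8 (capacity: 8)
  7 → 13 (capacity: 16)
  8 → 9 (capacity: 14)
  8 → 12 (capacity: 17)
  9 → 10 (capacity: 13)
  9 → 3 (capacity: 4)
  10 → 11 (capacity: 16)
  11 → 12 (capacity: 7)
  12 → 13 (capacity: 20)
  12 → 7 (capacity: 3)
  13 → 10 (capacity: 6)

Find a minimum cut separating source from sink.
Min cut value = 5, edges: (1,2)

Min cut value: 5
Partition: S = [0, 1], T = [2, 3, 4, 5, 6, 7, 8, 9, 10, 11, 12, 13]
Cut edges: (1,2)

By max-flow min-cut theorem, max flow = min cut = 5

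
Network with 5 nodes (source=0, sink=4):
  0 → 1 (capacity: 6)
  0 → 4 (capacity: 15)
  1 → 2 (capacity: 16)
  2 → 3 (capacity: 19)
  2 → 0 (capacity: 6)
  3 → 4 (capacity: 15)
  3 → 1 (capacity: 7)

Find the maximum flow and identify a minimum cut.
Max flow = 21, Min cut edges: (0,1), (0,4)

Maximum flow: 21
Minimum cut: (0,1), (0,4)
Partition: S = [0], T = [1, 2, 3, 4]

Max-flow min-cut theorem verified: both equal 21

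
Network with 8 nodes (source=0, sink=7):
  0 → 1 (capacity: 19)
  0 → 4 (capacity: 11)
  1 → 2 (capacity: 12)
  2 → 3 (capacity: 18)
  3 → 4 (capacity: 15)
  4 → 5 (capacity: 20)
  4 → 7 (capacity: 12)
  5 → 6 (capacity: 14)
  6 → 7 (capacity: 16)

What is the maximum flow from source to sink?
Maximum flow = 23

Max flow: 23

Flow assignment:
  0 → 1: 12/19
  0 → 4: 11/11
  1 → 2: 12/12
  2 → 3: 12/18
  3 → 4: 12/15
  4 → 5: 11/20
  4 → 7: 12/12
  5 → 6: 11/14
  6 → 7: 11/16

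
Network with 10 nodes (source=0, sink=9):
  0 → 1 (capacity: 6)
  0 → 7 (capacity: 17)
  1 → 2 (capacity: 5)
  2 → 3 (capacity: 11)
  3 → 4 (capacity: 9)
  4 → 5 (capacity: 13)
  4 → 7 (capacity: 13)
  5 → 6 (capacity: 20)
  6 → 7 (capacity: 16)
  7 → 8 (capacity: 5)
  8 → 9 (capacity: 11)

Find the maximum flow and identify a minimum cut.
Max flow = 5, Min cut edges: (7,8)

Maximum flow: 5
Minimum cut: (7,8)
Partition: S = [0, 1, 2, 3, 4, 5, 6, 7], T = [8, 9]

Max-flow min-cut theorem verified: both equal 5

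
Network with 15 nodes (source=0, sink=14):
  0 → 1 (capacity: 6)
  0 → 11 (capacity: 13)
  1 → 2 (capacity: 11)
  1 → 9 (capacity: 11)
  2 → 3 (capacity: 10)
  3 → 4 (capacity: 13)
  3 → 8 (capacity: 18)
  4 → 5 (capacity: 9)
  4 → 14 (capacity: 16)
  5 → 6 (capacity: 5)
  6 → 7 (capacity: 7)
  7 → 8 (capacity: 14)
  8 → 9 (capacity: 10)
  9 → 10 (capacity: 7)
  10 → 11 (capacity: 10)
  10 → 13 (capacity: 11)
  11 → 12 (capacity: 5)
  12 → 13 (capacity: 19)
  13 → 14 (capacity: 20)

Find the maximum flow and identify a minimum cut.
Max flow = 11, Min cut edges: (0,1), (11,12)

Maximum flow: 11
Minimum cut: (0,1), (11,12)
Partition: S = [0, 11], T = [1, 2, 3, 4, 5, 6, 7, 8, 9, 10, 12, 13, 14]

Max-flow min-cut theorem verified: both equal 11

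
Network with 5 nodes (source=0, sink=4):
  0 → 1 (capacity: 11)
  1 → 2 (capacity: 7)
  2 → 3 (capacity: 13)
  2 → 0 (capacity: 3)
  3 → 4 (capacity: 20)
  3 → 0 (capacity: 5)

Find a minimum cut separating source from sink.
Min cut value = 7, edges: (1,2)

Min cut value: 7
Partition: S = [0, 1], T = [2, 3, 4]
Cut edges: (1,2)

By max-flow min-cut theorem, max flow = min cut = 7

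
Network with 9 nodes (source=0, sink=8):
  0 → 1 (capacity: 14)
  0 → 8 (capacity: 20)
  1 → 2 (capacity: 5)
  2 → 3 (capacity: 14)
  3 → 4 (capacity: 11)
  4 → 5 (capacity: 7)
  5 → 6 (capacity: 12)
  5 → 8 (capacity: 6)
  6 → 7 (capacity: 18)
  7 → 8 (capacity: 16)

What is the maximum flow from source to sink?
Maximum flow = 25

Max flow: 25

Flow assignment:
  0 → 1: 5/14
  0 → 8: 20/20
  1 → 2: 5/5
  2 → 3: 5/14
  3 → 4: 5/11
  4 → 5: 5/7
  5 → 8: 5/6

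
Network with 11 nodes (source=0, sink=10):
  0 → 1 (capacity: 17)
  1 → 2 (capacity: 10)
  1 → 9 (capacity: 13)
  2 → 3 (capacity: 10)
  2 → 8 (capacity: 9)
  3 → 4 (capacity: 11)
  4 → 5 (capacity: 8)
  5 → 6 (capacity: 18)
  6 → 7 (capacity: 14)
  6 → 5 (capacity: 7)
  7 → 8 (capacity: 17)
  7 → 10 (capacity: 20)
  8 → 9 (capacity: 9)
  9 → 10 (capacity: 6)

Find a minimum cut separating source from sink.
Min cut value = 14, edges: (4,5), (9,10)

Min cut value: 14
Partition: S = [0, 1, 2, 3, 4, 8, 9], T = [5, 6, 7, 10]
Cut edges: (4,5), (9,10)

By max-flow min-cut theorem, max flow = min cut = 14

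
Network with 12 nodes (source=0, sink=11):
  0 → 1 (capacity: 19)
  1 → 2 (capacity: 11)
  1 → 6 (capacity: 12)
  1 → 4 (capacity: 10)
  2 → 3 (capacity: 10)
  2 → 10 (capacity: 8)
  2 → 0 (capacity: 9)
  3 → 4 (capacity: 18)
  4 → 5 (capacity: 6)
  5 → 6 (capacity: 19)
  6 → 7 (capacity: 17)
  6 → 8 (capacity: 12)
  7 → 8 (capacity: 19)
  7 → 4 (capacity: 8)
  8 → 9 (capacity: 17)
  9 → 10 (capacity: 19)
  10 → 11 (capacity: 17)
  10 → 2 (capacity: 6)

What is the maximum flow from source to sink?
Maximum flow = 17

Max flow: 17

Flow assignment:
  0 → 1: 19/19
  1 → 2: 8/11
  1 → 6: 11/12
  2 → 10: 6/8
  2 → 0: 2/9
  6 → 8: 11/12
  8 → 9: 11/17
  9 → 10: 11/19
  10 → 11: 17/17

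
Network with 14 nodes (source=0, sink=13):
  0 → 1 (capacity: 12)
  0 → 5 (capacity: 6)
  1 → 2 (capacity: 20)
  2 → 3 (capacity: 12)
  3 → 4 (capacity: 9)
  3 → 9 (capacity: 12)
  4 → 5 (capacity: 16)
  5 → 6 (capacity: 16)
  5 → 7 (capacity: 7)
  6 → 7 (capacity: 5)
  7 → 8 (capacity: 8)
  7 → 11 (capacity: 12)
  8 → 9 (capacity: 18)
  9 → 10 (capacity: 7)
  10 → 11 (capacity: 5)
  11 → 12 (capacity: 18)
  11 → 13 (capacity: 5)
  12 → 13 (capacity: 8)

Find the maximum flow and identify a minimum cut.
Max flow = 13, Min cut edges: (11,13), (12,13)

Maximum flow: 13
Minimum cut: (11,13), (12,13)
Partition: S = [0, 1, 2, 3, 4, 5, 6, 7, 8, 9, 10, 11, 12], T = [13]

Max-flow min-cut theorem verified: both equal 13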